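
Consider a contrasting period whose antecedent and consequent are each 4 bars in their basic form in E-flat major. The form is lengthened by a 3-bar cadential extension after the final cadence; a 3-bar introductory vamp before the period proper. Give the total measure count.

Basic contrasting period: 4 + 4 = 8 bars.
8 (basic form) + 3 (cadential extension) + 3 (introduction) = 14.

14 measures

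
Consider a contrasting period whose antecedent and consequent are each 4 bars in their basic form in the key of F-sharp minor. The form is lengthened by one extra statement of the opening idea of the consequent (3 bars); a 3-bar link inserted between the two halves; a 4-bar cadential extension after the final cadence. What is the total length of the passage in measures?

18 measures

Basic contrasting period: 4 + 4 = 8 bars.
8 (basic form) + 3 (extra statement) + 3 (link) + 4 (cadential extension) = 18.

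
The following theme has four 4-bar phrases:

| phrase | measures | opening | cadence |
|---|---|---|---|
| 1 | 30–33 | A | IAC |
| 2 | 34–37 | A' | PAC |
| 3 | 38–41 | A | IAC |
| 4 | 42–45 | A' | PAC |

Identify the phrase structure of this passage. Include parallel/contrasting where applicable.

The cadence pattern IAC–PAC–IAC–PAC is weak–strong twice, and phrases 3–4 restate phrases 1–2: a period heard twice, not a double period (which would end weakly at phrase 2).

repeated period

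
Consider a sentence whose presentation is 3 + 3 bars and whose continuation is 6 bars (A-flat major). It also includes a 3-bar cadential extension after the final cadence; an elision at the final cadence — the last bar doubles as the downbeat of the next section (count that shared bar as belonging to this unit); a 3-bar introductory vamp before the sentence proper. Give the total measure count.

18 measures

Basic sentence: 3 + 3 + 6 = 12 bars.
12 (basic form) + 3 (cadential extension) + 3 (introduction) = 18.
The elision shares a bar with the next section but does not change this unit's count.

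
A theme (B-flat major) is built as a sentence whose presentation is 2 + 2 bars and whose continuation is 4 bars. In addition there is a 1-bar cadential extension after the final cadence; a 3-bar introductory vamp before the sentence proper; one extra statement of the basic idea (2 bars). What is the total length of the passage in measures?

Basic sentence: 2 + 2 + 4 = 8 bars.
8 (basic form) + 1 (cadential extension) + 3 (introduction) + 2 (extra statement) = 14.

14 measures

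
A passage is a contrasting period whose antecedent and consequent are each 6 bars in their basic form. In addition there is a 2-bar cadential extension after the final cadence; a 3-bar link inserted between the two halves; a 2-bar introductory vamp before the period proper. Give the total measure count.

Basic contrasting period: 6 + 6 = 12 bars.
12 (basic form) + 2 (cadential extension) + 3 (link) + 2 (introduction) = 19.

19 measures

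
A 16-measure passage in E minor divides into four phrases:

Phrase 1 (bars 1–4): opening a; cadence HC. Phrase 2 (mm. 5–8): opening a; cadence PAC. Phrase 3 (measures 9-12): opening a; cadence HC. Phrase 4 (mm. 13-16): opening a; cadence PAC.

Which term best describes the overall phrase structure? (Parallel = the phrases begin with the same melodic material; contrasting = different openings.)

The cadence pattern HC–PAC–HC–PAC is weak–strong twice, and phrases 3–4 restate phrases 1–2: a period heard twice, not a double period (which would end weakly at phrase 2).

repeated period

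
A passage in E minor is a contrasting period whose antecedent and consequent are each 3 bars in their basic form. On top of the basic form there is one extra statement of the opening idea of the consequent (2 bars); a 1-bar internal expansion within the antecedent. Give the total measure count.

Basic contrasting period: 3 + 3 = 6 bars.
6 (basic form) + 2 (extra statement) + 1 (internal expansion) = 9.

9 measures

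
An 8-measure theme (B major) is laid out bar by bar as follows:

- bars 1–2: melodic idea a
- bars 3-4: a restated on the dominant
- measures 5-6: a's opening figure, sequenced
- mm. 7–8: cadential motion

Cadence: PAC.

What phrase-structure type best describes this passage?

sentence

Basic idea (measures 1–2) + its repetition (measures 3–4) form the presentation; fragmentation and cadence (bars 5–8) form the continuation — the 8-bar whole is a sentence.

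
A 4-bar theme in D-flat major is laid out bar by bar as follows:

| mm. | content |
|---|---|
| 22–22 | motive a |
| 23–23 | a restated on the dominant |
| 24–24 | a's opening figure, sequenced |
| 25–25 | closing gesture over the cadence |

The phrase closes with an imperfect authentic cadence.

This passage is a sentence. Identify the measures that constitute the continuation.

measures 24–25

After the presentation (bars 22-23), the continuation covers the fragmentation through the cadence: measures 24–25.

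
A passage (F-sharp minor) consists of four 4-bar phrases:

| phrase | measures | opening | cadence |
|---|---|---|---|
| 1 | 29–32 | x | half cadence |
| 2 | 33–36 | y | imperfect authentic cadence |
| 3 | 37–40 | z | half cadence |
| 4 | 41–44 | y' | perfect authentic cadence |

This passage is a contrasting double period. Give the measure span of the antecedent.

In a double period the four phrases pair into a large antecedent (phrases 1–2, ending imperfect authentic cadence) and a large consequent (phrases 3–4, ending perfect authentic cadence). The antecedent spans mm. 29–36.

measures 29–36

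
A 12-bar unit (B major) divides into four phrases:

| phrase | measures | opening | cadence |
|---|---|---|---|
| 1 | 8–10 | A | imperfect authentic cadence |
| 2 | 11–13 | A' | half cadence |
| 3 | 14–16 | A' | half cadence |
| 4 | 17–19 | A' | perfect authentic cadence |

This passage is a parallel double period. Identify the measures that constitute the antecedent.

measures 8–13

In a double period the four phrases pair into a large antecedent (phrases 1–2, ending half cadence) and a large consequent (phrases 3–4, ending perfect authentic cadence). The antecedent spans mm. 8–13.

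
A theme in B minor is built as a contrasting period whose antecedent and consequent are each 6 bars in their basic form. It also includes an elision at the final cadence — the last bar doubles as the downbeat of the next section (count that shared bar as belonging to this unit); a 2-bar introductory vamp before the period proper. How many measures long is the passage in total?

Basic contrasting period: 6 + 6 = 12 bars.
12 (basic form) + 2 (introduction) = 14.
The elision shares a bar with the next section but does not change this unit's count.

14 measures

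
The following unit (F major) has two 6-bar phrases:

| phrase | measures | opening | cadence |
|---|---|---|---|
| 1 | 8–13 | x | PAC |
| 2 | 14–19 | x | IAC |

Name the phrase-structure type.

The second phrase closes with an imperfect authentic cadence, which is not stronger than the first phrase's perfect authentic cadence; without a weak→strong cadential pair there is no antecedent–consequent relationship, so this is a phrase group rather than a period.

phrase group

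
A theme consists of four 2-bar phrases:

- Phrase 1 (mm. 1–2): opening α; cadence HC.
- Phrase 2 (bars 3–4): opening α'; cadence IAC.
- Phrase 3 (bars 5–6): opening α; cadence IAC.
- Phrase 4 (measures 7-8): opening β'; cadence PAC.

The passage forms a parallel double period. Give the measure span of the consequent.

measures 5–8

In a double period the first pair of phrases (ending imperfect authentic cadence) is the large antecedent and the second pair (ending perfect authentic cadence) is the large consequent; the consequent is measures 5–8.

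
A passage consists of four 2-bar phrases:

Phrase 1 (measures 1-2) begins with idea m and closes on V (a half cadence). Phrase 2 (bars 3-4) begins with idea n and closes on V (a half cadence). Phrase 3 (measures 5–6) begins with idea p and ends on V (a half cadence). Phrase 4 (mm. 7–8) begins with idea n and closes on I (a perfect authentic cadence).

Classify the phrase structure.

contrasting double period

Four phrases in two halves: the first half (bars 1–4) ends with a half cadence, the second (mm. 5-8) with a perfect authentic cadence — a large antecedent–consequent pair, i.e. a double period.
Phrase 3 begins with different material from phrase 1, making it contrasting.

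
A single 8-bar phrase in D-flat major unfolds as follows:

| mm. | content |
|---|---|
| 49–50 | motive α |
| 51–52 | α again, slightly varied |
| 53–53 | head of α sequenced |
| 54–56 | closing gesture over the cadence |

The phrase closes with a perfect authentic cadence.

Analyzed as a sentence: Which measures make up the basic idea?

The presentation of a sentence is the basic idea (mm. 49–50) plus its repetition (measures 51–52); the basic idea is therefore measures 49–50.

measures 49–50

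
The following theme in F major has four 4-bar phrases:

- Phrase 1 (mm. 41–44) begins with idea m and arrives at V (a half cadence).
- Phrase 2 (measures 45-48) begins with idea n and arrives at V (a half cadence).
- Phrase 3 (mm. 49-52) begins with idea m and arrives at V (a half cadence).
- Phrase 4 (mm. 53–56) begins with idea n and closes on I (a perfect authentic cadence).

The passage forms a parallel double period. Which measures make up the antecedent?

measures 41–48

In a double period the first pair of phrases (ending half cadence) is the large antecedent and the second pair (ending perfect authentic cadence) is the large consequent; the antecedent is measures 41–48.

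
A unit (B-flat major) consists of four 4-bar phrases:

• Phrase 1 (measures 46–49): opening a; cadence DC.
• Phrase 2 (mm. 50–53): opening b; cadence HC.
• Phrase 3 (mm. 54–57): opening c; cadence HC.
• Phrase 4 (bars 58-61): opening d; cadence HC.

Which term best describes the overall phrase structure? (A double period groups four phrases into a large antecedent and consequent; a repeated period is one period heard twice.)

Phrase 4 ends with a half cadence, no stronger than phrase 2's half cadence, so the four phrases do not form a double period; nor do phrases 3–4 duplicate 1–2, so it is not a repeated period. With no phrase reaching a conclusive cadence, the passage is a phrase group.

phrase group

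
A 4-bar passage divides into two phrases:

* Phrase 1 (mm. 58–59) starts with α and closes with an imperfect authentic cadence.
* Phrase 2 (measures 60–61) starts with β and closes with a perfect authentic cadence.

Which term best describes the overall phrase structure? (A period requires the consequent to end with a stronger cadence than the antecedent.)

Phrase 1 ends with an imperfect authentic cadence (weaker) and phrase 2 with a perfect authentic cadence (stronger): antecedent + consequent = a period.
The two phrases open with different material (α / β), so the period is contrasting.

contrasting period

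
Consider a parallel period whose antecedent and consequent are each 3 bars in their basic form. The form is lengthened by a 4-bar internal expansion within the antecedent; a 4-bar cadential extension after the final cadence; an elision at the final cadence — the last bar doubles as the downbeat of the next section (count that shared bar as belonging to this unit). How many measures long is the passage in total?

14 measures

Basic parallel period: 3 + 3 = 6 bars.
6 (basic form) + 4 (internal expansion) + 4 (cadential extension) = 14.
The elision shares a bar with the next section but does not change this unit's count.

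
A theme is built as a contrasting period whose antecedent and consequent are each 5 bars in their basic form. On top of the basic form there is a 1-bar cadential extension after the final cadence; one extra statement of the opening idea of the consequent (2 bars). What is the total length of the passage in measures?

13 measures

Basic contrasting period: 5 + 5 = 10 bars.
10 (basic form) + 1 (cadential extension) + 2 (extra statement) = 13.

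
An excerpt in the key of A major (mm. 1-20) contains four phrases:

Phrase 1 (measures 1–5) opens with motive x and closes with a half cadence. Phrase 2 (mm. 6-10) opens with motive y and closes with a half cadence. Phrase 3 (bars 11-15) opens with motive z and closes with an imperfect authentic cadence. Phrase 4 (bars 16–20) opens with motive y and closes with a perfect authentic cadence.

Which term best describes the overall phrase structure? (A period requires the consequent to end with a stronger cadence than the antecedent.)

Four phrases in two halves: the first half (mm. 1–10) ends with a half cadence, the second (mm. 11-20) with a perfect authentic cadence — a large antecedent–consequent pair, i.e. a double period.
Phrase 3 begins with different material from phrase 1, making it contrasting.

contrasting double period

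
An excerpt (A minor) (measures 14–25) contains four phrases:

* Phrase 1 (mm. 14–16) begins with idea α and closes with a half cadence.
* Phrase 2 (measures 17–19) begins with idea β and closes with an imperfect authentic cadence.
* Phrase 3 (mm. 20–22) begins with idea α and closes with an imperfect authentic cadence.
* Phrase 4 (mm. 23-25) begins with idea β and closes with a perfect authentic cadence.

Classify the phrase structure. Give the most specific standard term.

Four phrases in two halves: the first half (measures 14-19) ends with an imperfect authentic cadence, the second (mm. 20–25) with a perfect authentic cadence — a large antecedent–consequent pair, i.e. a double period.
Phrase 3 begins with the same material as phrase 1, making it parallel.

parallel double period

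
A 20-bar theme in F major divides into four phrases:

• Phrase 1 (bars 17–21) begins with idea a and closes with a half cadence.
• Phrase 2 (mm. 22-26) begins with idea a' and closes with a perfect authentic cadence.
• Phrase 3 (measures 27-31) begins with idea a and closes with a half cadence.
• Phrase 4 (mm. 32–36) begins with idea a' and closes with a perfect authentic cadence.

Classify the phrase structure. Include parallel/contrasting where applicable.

repeated period

The cadence pattern HC–PAC–HC–PAC is weak–strong twice, and phrases 3–4 restate phrases 1–2: a period heard twice, not a double period (which would end weakly at phrase 2).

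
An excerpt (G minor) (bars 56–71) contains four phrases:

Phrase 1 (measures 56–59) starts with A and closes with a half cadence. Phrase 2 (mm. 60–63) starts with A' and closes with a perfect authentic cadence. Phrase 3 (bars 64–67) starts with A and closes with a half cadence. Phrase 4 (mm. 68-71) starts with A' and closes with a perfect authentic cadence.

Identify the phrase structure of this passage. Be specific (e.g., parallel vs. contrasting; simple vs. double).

The cadence pattern HC–PAC–HC–PAC is weak–strong twice, and phrases 3–4 restate phrases 1–2: a period heard twice, not a double period (which would end weakly at phrase 2).

repeated period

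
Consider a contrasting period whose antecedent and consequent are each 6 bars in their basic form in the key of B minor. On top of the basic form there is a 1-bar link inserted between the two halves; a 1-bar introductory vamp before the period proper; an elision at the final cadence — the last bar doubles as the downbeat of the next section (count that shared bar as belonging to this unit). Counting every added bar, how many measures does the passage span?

Basic contrasting period: 6 + 6 = 12 bars.
12 (basic form) + 1 (link) + 1 (introduction) = 14.
The elision shares a bar with the next section but does not change this unit's count.

14 measures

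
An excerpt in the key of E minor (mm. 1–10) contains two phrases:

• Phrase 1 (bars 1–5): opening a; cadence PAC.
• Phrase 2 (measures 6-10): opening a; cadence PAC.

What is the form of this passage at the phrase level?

repeated phrase

Both phrases have the same opening (a) and the same cadence (perfect authentic cadence): the second is a restatement, not a consequent, so this is a repeated phrase rather than a period.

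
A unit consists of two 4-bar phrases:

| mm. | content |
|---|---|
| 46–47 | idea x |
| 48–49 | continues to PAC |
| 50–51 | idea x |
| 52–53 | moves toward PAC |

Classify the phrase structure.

Both phrases have the same opening (x) and the same cadence (perfect authentic cadence): the second is a restatement, not a consequent, so this is a repeated phrase rather than a period.

repeated phrase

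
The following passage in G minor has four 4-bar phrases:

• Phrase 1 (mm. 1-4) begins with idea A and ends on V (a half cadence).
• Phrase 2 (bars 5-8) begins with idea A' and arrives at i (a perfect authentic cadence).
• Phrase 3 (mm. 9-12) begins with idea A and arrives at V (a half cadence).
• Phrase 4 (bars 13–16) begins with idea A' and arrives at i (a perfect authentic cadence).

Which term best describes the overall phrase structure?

repeated period

The cadence pattern HC–PAC–HC–PAC is weak–strong twice, and phrases 3–4 restate phrases 1–2: a period heard twice, not a double period (which would end weakly at phrase 2).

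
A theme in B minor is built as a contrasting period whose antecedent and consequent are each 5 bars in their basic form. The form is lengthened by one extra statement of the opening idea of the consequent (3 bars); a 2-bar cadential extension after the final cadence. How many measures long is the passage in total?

Basic contrasting period: 5 + 5 = 10 bars.
10 (basic form) + 3 (extra statement) + 2 (cadential extension) = 15.

15 measures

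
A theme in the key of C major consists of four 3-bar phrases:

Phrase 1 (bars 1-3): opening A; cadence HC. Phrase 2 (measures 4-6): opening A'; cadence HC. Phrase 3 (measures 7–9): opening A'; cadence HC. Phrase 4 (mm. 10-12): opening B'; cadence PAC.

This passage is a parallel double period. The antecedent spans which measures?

measures 1–6

In a double period the four phrases pair into a large antecedent (phrases 1–2, ending half cadence) and a large consequent (phrases 3–4, ending perfect authentic cadence). The antecedent spans mm. 1–6.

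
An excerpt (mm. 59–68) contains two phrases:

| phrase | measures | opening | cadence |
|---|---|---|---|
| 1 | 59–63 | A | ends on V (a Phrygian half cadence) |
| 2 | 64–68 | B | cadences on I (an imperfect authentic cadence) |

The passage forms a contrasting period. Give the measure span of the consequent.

measures 64–68

The phrase ending with the weaker cadence (Phrygian half cadence) is the antecedent; the one ending more conclusively (imperfect authentic cadence) is the consequent. The consequent is measures 64–68.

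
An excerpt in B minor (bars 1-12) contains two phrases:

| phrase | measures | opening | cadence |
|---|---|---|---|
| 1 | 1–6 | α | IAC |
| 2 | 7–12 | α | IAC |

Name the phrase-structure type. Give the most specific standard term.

Both phrases have the same opening (α) and the same cadence (imperfect authentic cadence): the second is a restatement, not a consequent, so this is a repeated phrase rather than a period.

repeated phrase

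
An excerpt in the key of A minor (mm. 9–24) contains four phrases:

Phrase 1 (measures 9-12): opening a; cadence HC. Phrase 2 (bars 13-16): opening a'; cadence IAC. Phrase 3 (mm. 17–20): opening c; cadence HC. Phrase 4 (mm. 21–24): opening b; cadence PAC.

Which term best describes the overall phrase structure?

contrasting double period

Four phrases in two halves: the first half (bars 9–16) ends with an imperfect authentic cadence, the second (mm. 17–24) with a perfect authentic cadence — a large antecedent–consequent pair, i.e. a double period.
Phrase 3 begins with different material from phrase 1, making it contrasting.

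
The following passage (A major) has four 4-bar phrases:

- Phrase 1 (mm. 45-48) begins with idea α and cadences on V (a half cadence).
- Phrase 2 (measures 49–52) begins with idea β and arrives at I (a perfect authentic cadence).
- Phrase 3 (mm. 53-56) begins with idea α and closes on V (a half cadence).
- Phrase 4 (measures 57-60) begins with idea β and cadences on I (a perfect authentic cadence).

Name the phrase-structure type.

repeated period

The cadence pattern HC–PAC–HC–PAC is weak–strong twice, and phrases 3–4 restate phrases 1–2: a period heard twice, not a double period (which would end weakly at phrase 2).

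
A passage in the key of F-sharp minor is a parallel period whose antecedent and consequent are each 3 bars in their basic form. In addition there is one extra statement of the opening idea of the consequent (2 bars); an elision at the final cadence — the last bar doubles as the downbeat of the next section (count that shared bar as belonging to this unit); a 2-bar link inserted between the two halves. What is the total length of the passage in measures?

10 measures

Basic parallel period: 3 + 3 = 6 bars.
6 (basic form) + 2 (extra statement) + 2 (link) = 10.
The elision shares a bar with the next section but does not change this unit's count.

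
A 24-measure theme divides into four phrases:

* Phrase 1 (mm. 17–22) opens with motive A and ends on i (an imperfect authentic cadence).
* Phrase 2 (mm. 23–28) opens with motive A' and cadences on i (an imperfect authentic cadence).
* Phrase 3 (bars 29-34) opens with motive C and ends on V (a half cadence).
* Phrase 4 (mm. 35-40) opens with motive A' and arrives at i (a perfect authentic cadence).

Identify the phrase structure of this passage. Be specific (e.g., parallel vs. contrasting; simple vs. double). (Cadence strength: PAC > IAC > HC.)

contrasting double period

Four phrases in two halves: the first half (mm. 17–28) ends with an imperfect authentic cadence, the second (mm. 29-40) with a perfect authentic cadence — a large antecedent–consequent pair, i.e. a double period.
Phrase 3 begins with different material from phrase 1, making it contrasting.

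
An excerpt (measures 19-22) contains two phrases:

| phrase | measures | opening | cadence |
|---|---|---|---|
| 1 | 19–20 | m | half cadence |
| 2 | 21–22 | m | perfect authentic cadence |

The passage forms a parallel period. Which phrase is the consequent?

phrase 2

The phrase ending with the weaker cadence (half cadence) is the antecedent; the one ending more conclusively (perfect authentic cadence) is the consequent. The consequent is phrase 2.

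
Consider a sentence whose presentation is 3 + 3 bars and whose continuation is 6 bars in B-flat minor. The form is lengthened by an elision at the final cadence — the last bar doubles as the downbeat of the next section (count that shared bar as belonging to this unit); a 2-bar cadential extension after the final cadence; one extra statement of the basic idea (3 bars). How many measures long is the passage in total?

Basic sentence: 3 + 3 + 6 = 12 bars.
12 (basic form) + 2 (cadential extension) + 3 (extra statement) = 17.
The elision shares a bar with the next section but does not change this unit's count.

17 measures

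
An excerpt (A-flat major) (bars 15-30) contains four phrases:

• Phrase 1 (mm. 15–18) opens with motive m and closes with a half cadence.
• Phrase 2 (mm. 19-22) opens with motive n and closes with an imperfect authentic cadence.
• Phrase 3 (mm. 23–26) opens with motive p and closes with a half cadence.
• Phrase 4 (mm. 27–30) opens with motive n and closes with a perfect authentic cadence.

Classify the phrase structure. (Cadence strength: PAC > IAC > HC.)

Four phrases in two halves: the first half (mm. 15-22) ends with an imperfect authentic cadence, the second (bars 23–30) with a perfect authentic cadence — a large antecedent–consequent pair, i.e. a double period.
Phrase 3 begins with different material from phrase 1, making it contrasting.

contrasting double period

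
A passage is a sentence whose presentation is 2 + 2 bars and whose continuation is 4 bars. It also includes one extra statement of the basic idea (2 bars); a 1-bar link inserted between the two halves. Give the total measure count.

11 measures

Basic sentence: 2 + 2 + 4 = 8 bars.
8 (basic form) + 2 (extra statement) + 1 (link) = 11.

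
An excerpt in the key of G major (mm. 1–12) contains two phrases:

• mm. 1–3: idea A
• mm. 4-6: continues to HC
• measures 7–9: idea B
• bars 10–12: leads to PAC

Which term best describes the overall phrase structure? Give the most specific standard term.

Phrase 1 ends with a half cadence (weaker) and phrase 2 with a perfect authentic cadence (stronger): antecedent + consequent = a period.
The two phrases open with different material (A / B), so the period is contrasting.

contrasting period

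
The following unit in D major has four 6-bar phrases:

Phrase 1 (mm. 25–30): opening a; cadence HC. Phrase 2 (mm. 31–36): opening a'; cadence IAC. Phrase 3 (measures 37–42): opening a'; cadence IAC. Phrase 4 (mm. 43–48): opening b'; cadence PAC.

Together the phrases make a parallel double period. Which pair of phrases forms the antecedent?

phrases 1 and 2

In a double period the first pair of phrases (ending imperfect authentic cadence) is the large antecedent and the second pair (ending perfect authentic cadence) is the large consequent; the antecedent is phrases 1 and 2.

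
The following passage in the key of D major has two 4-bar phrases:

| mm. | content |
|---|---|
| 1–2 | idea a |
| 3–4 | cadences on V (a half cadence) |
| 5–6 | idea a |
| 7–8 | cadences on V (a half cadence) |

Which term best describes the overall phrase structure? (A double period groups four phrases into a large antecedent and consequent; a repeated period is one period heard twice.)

repeated phrase

Both phrases have the same opening (a) and the same cadence (half cadence): the second is a restatement, not a consequent, so this is a repeated phrase rather than a period.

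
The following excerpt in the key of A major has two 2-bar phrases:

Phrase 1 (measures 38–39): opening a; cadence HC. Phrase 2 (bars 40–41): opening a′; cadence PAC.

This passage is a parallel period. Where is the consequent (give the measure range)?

measures 40–41

The antecedent is the phrase ending with the weaker cadence (half cadence, phrase 1) and the consequent the one ending more conclusively (perfect authentic cadence, phrase 2); the consequent is measures 40–41.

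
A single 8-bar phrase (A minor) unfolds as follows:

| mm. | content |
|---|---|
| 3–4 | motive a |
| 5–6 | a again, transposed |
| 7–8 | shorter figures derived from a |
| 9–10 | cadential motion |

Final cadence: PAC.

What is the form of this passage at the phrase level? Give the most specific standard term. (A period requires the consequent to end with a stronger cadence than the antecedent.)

sentence

Basic idea (mm. 3–4) + its repetition (measures 5–6) form the presentation; fragmentation and cadence (mm. 7–10) form the continuation — the 8-bar whole is a sentence.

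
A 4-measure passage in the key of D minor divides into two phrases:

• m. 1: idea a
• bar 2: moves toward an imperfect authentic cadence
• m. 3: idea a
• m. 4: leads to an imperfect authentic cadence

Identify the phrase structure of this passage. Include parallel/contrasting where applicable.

Both phrases have the same opening (a) and the same cadence (imperfect authentic cadence): the second is a restatement, not a consequent, so this is a repeated phrase rather than a period.

repeated phrase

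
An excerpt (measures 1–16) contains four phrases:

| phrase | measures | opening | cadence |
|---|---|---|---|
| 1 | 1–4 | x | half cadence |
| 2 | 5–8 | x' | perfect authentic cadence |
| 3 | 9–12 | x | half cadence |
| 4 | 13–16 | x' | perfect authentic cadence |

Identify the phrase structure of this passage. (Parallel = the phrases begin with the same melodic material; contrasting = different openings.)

repeated period

The cadence pattern HC–PAC–HC–PAC is weak–strong twice, and phrases 3–4 restate phrases 1–2: a period heard twice, not a double period (which would end weakly at phrase 2).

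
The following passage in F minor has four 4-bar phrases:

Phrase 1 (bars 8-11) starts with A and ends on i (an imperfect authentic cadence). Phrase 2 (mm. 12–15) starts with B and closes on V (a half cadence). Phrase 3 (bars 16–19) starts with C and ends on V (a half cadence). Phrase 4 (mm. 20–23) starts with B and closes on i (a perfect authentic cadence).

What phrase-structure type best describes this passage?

Four phrases in two halves: the first half (mm. 8–15) ends with a half cadence, the second (mm. 16–23) with a perfect authentic cadence — a large antecedent–consequent pair, i.e. a double period.
Phrase 3 begins with different material from phrase 1, making it contrasting.

contrasting double period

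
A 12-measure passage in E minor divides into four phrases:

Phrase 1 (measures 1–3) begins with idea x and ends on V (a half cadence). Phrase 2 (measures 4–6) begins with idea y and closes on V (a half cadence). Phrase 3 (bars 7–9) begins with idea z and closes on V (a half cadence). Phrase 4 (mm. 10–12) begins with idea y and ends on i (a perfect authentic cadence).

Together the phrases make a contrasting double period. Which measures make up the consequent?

In a double period the first pair of phrases (ending half cadence) is the large antecedent and the second pair (ending perfect authentic cadence) is the large consequent; the consequent is measures 7–12.

measures 7–12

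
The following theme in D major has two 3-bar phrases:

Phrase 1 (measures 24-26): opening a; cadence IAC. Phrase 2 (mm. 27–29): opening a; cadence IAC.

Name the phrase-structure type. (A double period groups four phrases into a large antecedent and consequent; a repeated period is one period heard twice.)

repeated phrase

Both phrases have the same opening (a) and the same cadence (imperfect authentic cadence): the second is a restatement, not a consequent, so this is a repeated phrase rather than a period.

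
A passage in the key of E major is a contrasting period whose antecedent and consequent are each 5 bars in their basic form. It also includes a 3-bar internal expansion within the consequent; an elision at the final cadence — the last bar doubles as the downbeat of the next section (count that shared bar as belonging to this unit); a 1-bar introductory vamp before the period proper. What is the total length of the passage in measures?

14 measures

Basic contrasting period: 5 + 5 = 10 bars.
10 (basic form) + 3 (internal expansion) + 1 (introduction) = 14.
The elision shares a bar with the next section but does not change this unit's count.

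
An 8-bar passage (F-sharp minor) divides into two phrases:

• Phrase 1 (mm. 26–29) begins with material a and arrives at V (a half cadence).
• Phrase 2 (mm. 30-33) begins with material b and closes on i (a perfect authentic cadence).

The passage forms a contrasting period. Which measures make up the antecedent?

The antecedent is the phrase ending with the weaker cadence (half cadence, phrase 1) and the consequent the one ending more conclusively (perfect authentic cadence, phrase 2); the antecedent is mm. 26–29.

measures 26–29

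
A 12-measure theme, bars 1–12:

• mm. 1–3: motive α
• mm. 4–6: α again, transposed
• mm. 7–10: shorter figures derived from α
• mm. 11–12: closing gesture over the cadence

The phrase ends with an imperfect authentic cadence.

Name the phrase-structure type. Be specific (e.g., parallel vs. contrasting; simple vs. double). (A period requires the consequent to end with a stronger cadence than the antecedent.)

sentence

Basic idea (mm. 1-3) + its repetition (mm. 4–6) form the presentation; fragmentation and cadence (bars 7-12) form the continuation — the 12-bar whole is a sentence.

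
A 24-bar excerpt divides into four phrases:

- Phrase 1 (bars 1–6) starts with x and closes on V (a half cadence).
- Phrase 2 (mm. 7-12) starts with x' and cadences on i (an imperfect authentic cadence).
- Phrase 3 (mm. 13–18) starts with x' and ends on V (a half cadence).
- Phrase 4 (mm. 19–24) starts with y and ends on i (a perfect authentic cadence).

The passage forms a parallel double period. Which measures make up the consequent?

measures 13–24

In a double period the first pair of phrases (ending imperfect authentic cadence) is the large antecedent and the second pair (ending perfect authentic cadence) is the large consequent; the consequent is measures 13–24.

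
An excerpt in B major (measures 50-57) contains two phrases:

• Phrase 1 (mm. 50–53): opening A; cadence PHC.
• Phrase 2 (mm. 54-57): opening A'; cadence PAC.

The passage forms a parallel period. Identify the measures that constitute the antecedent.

The antecedent is the phrase ending with the weaker cadence (Phrygian half cadence, phrase 1) and the consequent the one ending more conclusively (perfect authentic cadence, phrase 2); the antecedent is measures 50–53.

measures 50–53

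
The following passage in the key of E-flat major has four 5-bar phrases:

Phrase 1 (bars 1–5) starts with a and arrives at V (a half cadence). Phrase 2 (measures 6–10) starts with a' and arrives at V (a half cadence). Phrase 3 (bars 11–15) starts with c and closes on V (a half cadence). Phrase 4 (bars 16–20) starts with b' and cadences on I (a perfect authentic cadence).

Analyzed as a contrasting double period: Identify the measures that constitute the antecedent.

measures 1–10

In a double period the four phrases pair into a large antecedent (phrases 1–2, ending half cadence) and a large consequent (phrases 3–4, ending perfect authentic cadence). The antecedent spans mm. 1–10.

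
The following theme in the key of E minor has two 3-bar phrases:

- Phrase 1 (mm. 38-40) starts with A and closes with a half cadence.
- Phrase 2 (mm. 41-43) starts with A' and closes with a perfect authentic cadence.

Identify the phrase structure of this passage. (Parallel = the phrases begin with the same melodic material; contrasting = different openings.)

Phrase 1 ends with a half cadence (weaker) and phrase 2 with a perfect authentic cadence (stronger): antecedent + consequent = a period.
The two phrases open with the same material (A / A'), so the period is parallel.

parallel period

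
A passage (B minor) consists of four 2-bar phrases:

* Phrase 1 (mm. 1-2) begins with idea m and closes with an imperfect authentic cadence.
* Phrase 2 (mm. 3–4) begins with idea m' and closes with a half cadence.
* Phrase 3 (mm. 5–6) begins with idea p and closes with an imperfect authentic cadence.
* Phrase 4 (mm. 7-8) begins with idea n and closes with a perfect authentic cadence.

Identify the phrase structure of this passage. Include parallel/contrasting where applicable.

contrasting double period

Four phrases in two halves: the first half (measures 1-4) ends with a half cadence, the second (bars 5–8) with a perfect authentic cadence — a large antecedent–consequent pair, i.e. a double period.
Phrase 3 begins with different material from phrase 1, making it contrasting.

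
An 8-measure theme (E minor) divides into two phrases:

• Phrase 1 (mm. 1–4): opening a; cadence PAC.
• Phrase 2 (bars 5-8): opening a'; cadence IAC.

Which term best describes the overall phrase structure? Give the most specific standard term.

phrase group

The second phrase closes with an imperfect authentic cadence, which is not stronger than the first phrase's perfect authentic cadence; without a weak→strong cadential pair there is no antecedent–consequent relationship, so this is a phrase group rather than a period.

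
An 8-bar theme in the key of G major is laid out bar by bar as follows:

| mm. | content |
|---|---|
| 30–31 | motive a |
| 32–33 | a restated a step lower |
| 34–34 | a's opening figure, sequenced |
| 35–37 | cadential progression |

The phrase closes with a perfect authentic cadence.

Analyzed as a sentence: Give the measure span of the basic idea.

The presentation of a sentence is the basic idea (bars 30-31) plus its repetition (measures 32-33); the basic idea is therefore mm. 30–31.

measures 30–31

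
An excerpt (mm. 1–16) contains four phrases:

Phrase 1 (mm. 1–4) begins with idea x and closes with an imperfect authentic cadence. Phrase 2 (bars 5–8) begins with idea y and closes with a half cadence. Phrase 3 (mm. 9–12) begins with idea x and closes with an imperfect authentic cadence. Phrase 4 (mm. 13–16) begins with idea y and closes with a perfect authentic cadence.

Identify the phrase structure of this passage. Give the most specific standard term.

parallel double period

Four phrases in two halves: the first half (bars 1-8) ends with a half cadence, the second (measures 9–16) with a perfect authentic cadence — a large antecedent–consequent pair, i.e. a double period.
Phrase 3 begins with the same material as phrase 1, making it parallel.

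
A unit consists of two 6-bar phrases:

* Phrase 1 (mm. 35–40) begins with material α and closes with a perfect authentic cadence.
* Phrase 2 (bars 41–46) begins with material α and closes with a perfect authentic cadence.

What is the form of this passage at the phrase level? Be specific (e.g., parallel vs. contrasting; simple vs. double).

repeated phrase

Both phrases have the same opening (α) and the same cadence (perfect authentic cadence): the second is a restatement, not a consequent, so this is a repeated phrase rather than a period.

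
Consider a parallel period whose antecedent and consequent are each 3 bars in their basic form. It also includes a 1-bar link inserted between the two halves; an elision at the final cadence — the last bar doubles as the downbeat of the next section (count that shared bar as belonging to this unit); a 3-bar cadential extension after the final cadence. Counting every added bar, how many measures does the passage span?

Basic parallel period: 3 + 3 = 6 bars.
6 (basic form) + 1 (link) + 3 (cadential extension) = 10.
The elision shares a bar with the next section but does not change this unit's count.

10 measures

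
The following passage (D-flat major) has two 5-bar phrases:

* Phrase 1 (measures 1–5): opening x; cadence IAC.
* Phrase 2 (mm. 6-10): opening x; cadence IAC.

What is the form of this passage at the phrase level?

Both phrases have the same opening (x) and the same cadence (imperfect authentic cadence): the second is a restatement, not a consequent, so this is a repeated phrase rather than a period.

repeated phrase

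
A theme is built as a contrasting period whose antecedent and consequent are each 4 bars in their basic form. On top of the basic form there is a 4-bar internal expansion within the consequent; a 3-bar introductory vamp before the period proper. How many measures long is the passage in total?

Basic contrasting period: 4 + 4 = 8 bars.
8 (basic form) + 4 (internal expansion) + 3 (introduction) = 15.

15 measures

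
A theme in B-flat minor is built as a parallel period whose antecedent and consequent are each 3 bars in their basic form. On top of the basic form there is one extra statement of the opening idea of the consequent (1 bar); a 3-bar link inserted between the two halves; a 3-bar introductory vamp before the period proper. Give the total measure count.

13 measures

Basic parallel period: 3 + 3 = 6 bars.
6 (basic form) + 1 (extra statement) + 3 (link) + 3 (introduction) = 13.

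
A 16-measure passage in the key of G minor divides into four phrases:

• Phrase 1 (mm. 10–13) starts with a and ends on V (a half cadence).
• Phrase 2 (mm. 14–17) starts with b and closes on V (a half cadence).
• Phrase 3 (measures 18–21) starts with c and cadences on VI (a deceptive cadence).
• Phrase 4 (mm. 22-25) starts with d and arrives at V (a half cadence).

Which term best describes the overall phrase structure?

Phrase 4 ends with a half cadence, no stronger than phrase 2's half cadence, so the four phrases do not form a double period; nor do phrases 3–4 duplicate 1–2, so it is not a repeated period. With no phrase reaching a conclusive cadence, the passage is a phrase group.

phrase group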